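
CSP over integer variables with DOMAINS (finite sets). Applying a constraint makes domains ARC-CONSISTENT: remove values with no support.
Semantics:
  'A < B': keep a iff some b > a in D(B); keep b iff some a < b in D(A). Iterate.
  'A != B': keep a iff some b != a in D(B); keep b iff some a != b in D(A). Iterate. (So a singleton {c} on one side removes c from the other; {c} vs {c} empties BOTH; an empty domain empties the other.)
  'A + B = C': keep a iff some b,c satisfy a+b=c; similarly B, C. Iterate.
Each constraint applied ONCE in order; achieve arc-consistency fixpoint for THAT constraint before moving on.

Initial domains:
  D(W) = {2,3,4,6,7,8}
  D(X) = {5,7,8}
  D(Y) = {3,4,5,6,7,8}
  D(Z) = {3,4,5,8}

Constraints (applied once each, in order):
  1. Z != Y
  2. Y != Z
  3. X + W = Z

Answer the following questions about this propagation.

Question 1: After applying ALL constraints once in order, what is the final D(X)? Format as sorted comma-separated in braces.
Constraint 1 (Z != Y) on D(Z)={3,4,5,8} D(Y)={3,4,5,6,7,8}: no change
Constraint 2 (Y != Z) on D(Y)={3,4,5,6,7,8} D(Z)={3,4,5,8}: no change
Constraint 3 (X + W = Z) on D(X)={5,7,8} D(W)={2,3,4,6,7,8} D(Z)={3,4,5,8}: X {5,7,8}->{5}; W {2,3,4,6,7,8}->{3}; Z {3,4,5,8}->{8}
So after all 3 constraints: D(X) = {5}

Answer: {5}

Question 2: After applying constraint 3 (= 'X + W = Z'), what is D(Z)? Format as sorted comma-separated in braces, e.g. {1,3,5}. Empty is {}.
Answer: {8}

Derivation:
Constraint 1 (Z != Y) on D(Z)={3,4,5,8} D(Y)={3,4,5,6,7,8}: no change
Constraint 2 (Y != Z) on D(Y)={3,4,5,6,7,8} D(Z)={3,4,5,8}: no change
Constraint 3 (X + W = Z) on D(X)={5,7,8} D(W)={2,3,4,6,7,8} D(Z)={3,4,5,8}: X {5,7,8}->{5}; W {2,3,4,6,7,8}->{3}; Z {3,4,5,8}->{8}
So after constraint 3: D(Z) = {8}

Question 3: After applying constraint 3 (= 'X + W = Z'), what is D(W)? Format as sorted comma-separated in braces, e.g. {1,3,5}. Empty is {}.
Constraint 1 (Z != Y) on D(Z)={3,4,5,8} D(Y)={3,4,5,6,7,8}: no change
Constraint 2 (Y != Z) on D(Y)={3,4,5,6,7,8} D(Z)={3,4,5,8}: no change
Constraint 3 (X + W = Z) on D(X)={5,7,8} D(W)={2,3,4,6,7,8} D(Z)={3,4,5,8}: X {5,7,8}->{5}; W {2,3,4,6,7,8}->{3}; Z {3,4,5,8}->{8}
So after constraint 3: D(W) = {3}

Answer: {3}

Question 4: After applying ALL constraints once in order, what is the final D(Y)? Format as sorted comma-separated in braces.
Constraint 1 (Z != Y) on D(Z)={3,4,5,8} D(Y)={3,4,5,6,7,8}: no change
Constraint 2 (Y != Z) on D(Y)={3,4,5,6,7,8} D(Z)={3,4,5,8}: no change
Constraint 3 (X + W = Z) on D(X)={5,7,8} D(W)={2,3,4,6,7,8} D(Z)={3,4,5,8}: X {5,7,8}->{5}; W {2,3,4,6,7,8}->{3}; Z {3,4,5,8}->{8}
So after all 3 constraints: D(Y) = {3,4,5,6,7,8}

Answer: {3,4,5,6,7,8}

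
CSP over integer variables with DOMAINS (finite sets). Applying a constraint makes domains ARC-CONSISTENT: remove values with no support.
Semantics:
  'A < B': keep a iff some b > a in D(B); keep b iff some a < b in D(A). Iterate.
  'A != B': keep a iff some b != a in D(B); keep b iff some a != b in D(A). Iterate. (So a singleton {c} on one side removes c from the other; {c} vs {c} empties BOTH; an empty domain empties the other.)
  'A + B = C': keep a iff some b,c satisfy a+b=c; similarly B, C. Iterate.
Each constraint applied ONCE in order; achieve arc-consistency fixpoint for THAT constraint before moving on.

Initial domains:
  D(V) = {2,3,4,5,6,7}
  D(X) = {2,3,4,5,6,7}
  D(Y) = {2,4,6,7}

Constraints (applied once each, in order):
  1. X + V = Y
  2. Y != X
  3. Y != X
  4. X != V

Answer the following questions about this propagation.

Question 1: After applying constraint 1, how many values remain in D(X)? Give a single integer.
Answer: 4

Derivation:
Constraint 1 (X + V = Y) on D(X)={2,3,4,5,6,7} D(V)={2,3,4,5,6,7} D(Y)={2,4,6,7}: X {2,3,4,5,6,7}->{2,3,4,5}; V {2,3,4,5,6,7}->{2,3,4,5}; Y {2,4,6,7}->{4,6,7}
So after constraint 1: D(X)={2,3,4,5}, size = 4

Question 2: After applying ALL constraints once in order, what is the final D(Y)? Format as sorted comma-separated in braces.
Constraint 1 (X + V = Y) on D(X)={2,3,4,5,6,7} D(V)={2,3,4,5,6,7} D(Y)={2,4,6,7}: X {2,3,4,5,6,7}->{2,3,4,5}; V {2,3,4,5,6,7}->{2,3,4,5}; Y {2,4,6,7}->{4,6,7}
Constraint 2 (Y != X) on D(Y)={4,6,7} D(X)={2,3,4,5}: no change
Constraint 3 (Y != X) on D(Y)={4,6,7} D(X)={2,3,4,5}: no change
Constraint 4 (X != V) on D(X)={2,3,4,5} D(V)={2,3,4,5}: no change
So after all 4 constraints: D(Y) = {4,6,7}

Answer: {4,6,7}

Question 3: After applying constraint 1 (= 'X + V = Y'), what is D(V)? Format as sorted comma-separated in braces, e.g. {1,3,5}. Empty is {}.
Constraint 1 (X + V = Y) on D(X)={2,3,4,5,6,7} D(V)={2,3,4,5,6,7} D(Y)={2,4,6,7}: X {2,3,4,5,6,7}->{2,3,4,5}; V {2,3,4,5,6,7}->{2,3,4,5}; Y {2,4,6,7}->{4,6,7}
So after constraint 1: D(V) = {2,3,4,5}

Answer: {2,3,4,5}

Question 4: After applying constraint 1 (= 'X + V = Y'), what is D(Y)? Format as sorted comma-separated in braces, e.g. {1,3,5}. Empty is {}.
Constraint 1 (X + V = Y) on D(X)={2,3,4,5,6,7} D(V)={2,3,4,5,6,7} D(Y)={2,4,6,7}: X {2,3,4,5,6,7}->{2,3,4,5}; V {2,3,4,5,6,7}->{2,3,4,5}; Y {2,4,6,7}->{4,6,7}
So after constraint 1: D(Y) = {4,6,7}

Answer: {4,6,7}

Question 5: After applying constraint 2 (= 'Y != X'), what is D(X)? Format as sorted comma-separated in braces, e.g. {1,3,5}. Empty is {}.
Answer: {2,3,4,5}

Derivation:
Constraint 1 (X + V = Y) on D(X)={2,3,4,5,6,7} D(V)={2,3,4,5,6,7} D(Y)={2,4,6,7}: X {2,3,4,5,6,7}->{2,3,4,5}; V {2,3,4,5,6,7}->{2,3,4,5}; Y {2,4,6,7}->{4,6,7}
Constraint 2 (Y != X) on D(Y)={4,6,7} D(X)={2,3,4,5}: no change
So after constraint 2: D(X) = {2,3,4,5}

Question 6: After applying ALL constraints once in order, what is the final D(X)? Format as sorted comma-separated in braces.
Constraint 1 (X + V = Y) on D(X)={2,3,4,5,6,7} D(V)={2,3,4,5,6,7} D(Y)={2,4,6,7}: X {2,3,4,5,6,7}->{2,3,4,5}; V {2,3,4,5,6,7}->{2,3,4,5}; Y {2,4,6,7}->{4,6,7}
Constraint 2 (Y != X) on D(Y)={4,6,7} D(X)={2,3,4,5}: no change
Constraint 3 (Y != X) on D(Y)={4,6,7} D(X)={2,3,4,5}: no change
Constraint 4 (X != V) on D(X)={2,3,4,5} D(V)={2,3,4,5}: no change
So after all 4 constraints: D(X) = {2,3,4,5}

Answer: {2,3,4,5}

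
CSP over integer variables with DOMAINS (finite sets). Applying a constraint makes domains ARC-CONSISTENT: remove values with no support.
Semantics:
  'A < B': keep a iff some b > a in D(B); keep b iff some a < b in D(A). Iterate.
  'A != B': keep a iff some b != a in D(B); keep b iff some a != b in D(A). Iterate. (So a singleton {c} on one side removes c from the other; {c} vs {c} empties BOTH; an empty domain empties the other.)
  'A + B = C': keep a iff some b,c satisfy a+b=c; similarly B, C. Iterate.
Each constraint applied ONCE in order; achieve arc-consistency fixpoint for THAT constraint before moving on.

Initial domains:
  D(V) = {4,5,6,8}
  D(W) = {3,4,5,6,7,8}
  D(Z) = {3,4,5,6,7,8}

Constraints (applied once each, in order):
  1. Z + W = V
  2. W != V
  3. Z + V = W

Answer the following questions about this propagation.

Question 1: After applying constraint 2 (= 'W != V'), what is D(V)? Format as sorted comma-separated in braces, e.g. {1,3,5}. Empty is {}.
Constraint 1 (Z + W = V) on D(Z)={3,4,5,6,7,8} D(W)={3,4,5,6,7,8} D(V)={4,5,6,8}: Z {3,4,5,6,7,8}->{3,4,5}; W {3,4,5,6,7,8}->{3,4,5}; V {4,5,6,8}->{6,8}
Constraint 2 (W != V) on D(W)={3,4,5} D(V)={6,8}: no change
So after constraint 2: D(V) = {6,8}

Answer: {6,8}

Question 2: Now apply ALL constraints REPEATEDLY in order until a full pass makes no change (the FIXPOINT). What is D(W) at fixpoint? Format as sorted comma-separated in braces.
pass 0 (initial): D(W)={3,4,5,6,7,8}
pass 1: V {4,5,6,8}->{}; W {3,4,5,6,7,8}->{}; Z {3,4,5,6,7,8}->{}
pass 2: no change
Fixpoint after 2 passes: D(W) = {}

Answer: {}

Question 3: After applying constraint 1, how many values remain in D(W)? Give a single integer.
Answer: 3

Derivation:
Constraint 1 (Z + W = V) on D(Z)={3,4,5,6,7,8} D(W)={3,4,5,6,7,8} D(V)={4,5,6,8}: Z {3,4,5,6,7,8}->{3,4,5}; W {3,4,5,6,7,8}->{3,4,5}; V {4,5,6,8}->{6,8}
So after constraint 1: D(W)={3,4,5}, size = 3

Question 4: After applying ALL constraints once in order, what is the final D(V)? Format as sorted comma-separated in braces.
Answer: {}

Derivation:
Constraint 1 (Z + W = V) on D(Z)={3,4,5,6,7,8} D(W)={3,4,5,6,7,8} D(V)={4,5,6,8}: Z {3,4,5,6,7,8}->{3,4,5}; W {3,4,5,6,7,8}->{3,4,5}; V {4,5,6,8}->{6,8}
Constraint 2 (W != V) on D(W)={3,4,5} D(V)={6,8}: no change
Constraint 3 (Z + V = W) on D(Z)={3,4,5} D(V)={6,8} D(W)={3,4,5}: Z {3,4,5}->{}; V {6,8}->{}; W {3,4,5}->{}
So after all 3 constraints: D(V) = {}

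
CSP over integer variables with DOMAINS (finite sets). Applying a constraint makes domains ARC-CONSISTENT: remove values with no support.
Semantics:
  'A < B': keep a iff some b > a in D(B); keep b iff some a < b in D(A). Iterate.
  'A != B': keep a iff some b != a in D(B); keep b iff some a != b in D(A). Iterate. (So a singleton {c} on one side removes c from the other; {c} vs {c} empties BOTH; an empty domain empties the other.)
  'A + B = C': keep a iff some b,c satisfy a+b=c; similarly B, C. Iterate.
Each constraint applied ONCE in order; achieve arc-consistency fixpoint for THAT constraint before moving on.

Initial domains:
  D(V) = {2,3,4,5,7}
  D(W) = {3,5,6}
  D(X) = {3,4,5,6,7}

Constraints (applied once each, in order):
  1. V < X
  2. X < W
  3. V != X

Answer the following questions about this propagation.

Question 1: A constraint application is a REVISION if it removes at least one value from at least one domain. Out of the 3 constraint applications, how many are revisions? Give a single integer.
Constraint 1 (V < X) on D(V)={2,3,4,5,7} D(X)={3,4,5,6,7}: V {2,3,4,5,7}->{2,3,4,5} => REVISION
Constraint 2 (X < W) on D(X)={3,4,5,6,7} D(W)={3,5,6}: X {3,4,5,6,7}->{3,4,5}; W {3,5,6}->{5,6} => REVISION
Constraint 3 (V != X) on D(V)={2,3,4,5} D(X)={3,4,5}: no change => not a revision
Total revisions = 2

Answer: 2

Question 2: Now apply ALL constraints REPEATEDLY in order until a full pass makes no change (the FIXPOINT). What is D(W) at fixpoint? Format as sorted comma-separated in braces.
pass 0 (initial): D(W)={3,5,6}
pass 1: V {2,3,4,5,7}->{2,3,4,5}; W {3,5,6}->{5,6}; X {3,4,5,6,7}->{3,4,5}
pass 2: V {2,3,4,5}->{2,3,4}
pass 3: no change
Fixpoint after 3 passes: D(W) = {5,6}

Answer: {5,6}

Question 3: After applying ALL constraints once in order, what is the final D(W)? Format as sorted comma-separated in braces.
Answer: {5,6}

Derivation:
Constraint 1 (V < X) on D(V)={2,3,4,5,7} D(X)={3,4,5,6,7}: V {2,3,4,5,7}->{2,3,4,5}
Constraint 2 (X < W) on D(X)={3,4,5,6,7} D(W)={3,5,6}: X {3,4,5,6,7}->{3,4,5}; W {3,5,6}->{5,6}
Constraint 3 (V != X) on D(V)={2,3,4,5} D(X)={3,4,5}: no change
So after all 3 constraints: D(W) = {5,6}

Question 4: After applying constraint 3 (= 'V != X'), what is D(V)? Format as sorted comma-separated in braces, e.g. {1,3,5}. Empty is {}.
Answer: {2,3,4,5}

Derivation:
Constraint 1 (V < X) on D(V)={2,3,4,5,7} D(X)={3,4,5,6,7}: V {2,3,4,5,7}->{2,3,4,5}
Constraint 2 (X < W) on D(X)={3,4,5,6,7} D(W)={3,5,6}: X {3,4,5,6,7}->{3,4,5}; W {3,5,6}->{5,6}
Constraint 3 (V != X) on D(V)={2,3,4,5} D(X)={3,4,5}: no change
So after constraint 3: D(V) = {2,3,4,5}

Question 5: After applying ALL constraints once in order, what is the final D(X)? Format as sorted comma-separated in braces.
Constraint 1 (V < X) on D(V)={2,3,4,5,7} D(X)={3,4,5,6,7}: V {2,3,4,5,7}->{2,3,4,5}
Constraint 2 (X < W) on D(X)={3,4,5,6,7} D(W)={3,5,6}: X {3,4,5,6,7}->{3,4,5}; W {3,5,6}->{5,6}
Constraint 3 (V != X) on D(V)={2,3,4,5} D(X)={3,4,5}: no change
So after all 3 constraints: D(X) = {3,4,5}

Answer: {3,4,5}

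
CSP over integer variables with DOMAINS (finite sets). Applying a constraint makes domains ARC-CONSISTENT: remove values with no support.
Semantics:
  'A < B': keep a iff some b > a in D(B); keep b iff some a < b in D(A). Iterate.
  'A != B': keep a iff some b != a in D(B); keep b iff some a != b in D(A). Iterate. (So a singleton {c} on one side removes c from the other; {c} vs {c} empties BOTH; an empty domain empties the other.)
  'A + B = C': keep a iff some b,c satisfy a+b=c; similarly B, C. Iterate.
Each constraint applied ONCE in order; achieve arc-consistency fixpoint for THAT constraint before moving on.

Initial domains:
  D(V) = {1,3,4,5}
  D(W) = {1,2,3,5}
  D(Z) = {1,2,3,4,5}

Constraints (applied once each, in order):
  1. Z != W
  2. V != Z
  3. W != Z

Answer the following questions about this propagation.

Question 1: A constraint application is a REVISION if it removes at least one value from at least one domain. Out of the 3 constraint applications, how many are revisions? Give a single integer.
Answer: 0

Derivation:
Constraint 1 (Z != W) on D(Z)={1,2,3,4,5} D(W)={1,2,3,5}: no change => not a revision
Constraint 2 (V != Z) on D(V)={1,3,4,5} D(Z)={1,2,3,4,5}: no change => not a revision
Constraint 3 (W != Z) on D(W)={1,2,3,5} D(Z)={1,2,3,4,5}: no change => not a revision
Total revisions = 0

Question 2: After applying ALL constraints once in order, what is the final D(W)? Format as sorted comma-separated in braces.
Constraint 1 (Z != W) on D(Z)={1,2,3,4,5} D(W)={1,2,3,5}: no change
Constraint 2 (V != Z) on D(V)={1,3,4,5} D(Z)={1,2,3,4,5}: no change
Constraint 3 (W != Z) on D(W)={1,2,3,5} D(Z)={1,2,3,4,5}: no change
So after all 3 constraints: D(W) = {1,2,3,5}

Answer: {1,2,3,5}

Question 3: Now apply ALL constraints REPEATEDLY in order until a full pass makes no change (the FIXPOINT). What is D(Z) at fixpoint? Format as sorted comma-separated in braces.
Answer: {1,2,3,4,5}

Derivation:
pass 0 (initial): D(Z)={1,2,3,4,5}
pass 1: no change
Fixpoint after 1 passes: D(Z) = {1,2,3,4,5}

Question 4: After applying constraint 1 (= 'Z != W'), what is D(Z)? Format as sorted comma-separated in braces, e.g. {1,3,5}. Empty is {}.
Constraint 1 (Z != W) on D(Z)={1,2,3,4,5} D(W)={1,2,3,5}: no change
So after constraint 1: D(Z) = {1,2,3,4,5}

Answer: {1,2,3,4,5}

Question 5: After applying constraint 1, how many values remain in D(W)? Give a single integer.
Constraint 1 (Z != W) on D(Z)={1,2,3,4,5} D(W)={1,2,3,5}: no change
So after constraint 1: D(W)={1,2,3,5}, size = 4

Answer: 4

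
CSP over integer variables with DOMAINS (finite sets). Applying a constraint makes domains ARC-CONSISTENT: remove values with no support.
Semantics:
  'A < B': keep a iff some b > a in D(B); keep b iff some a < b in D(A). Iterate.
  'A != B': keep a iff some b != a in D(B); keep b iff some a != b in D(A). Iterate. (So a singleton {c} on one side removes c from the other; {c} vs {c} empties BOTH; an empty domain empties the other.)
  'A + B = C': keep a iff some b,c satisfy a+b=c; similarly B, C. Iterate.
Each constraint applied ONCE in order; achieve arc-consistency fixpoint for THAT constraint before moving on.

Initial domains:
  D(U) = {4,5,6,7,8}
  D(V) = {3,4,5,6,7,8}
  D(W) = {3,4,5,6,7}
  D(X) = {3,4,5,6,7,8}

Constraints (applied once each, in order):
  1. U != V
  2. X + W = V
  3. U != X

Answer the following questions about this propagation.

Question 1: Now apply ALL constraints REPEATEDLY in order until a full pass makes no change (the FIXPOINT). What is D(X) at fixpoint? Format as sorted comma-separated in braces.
Answer: {3,4,5}

Derivation:
pass 0 (initial): D(X)={3,4,5,6,7,8}
pass 1: V {3,4,5,6,7,8}->{6,7,8}; W {3,4,5,6,7}->{3,4,5}; X {3,4,5,6,7,8}->{3,4,5}
pass 2: no change
Fixpoint after 2 passes: D(X) = {3,4,5}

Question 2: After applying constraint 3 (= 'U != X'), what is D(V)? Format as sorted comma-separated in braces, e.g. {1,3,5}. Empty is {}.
Answer: {6,7,8}

Derivation:
Constraint 1 (U != V) on D(U)={4,5,6,7,8} D(V)={3,4,5,6,7,8}: no change
Constraint 2 (X + W = V) on D(X)={3,4,5,6,7,8} D(W)={3,4,5,6,7} D(V)={3,4,5,6,7,8}: X {3,4,5,6,7,8}->{3,4,5}; W {3,4,5,6,7}->{3,4,5}; V {3,4,5,6,7,8}->{6,7,8}
Constraint 3 (U != X) on D(U)={4,5,6,7,8} D(X)={3,4,5}: no change
So after constraint 3: D(V) = {6,7,8}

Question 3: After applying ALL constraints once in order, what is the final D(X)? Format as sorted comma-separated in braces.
Answer: {3,4,5}

Derivation:
Constraint 1 (U != V) on D(U)={4,5,6,7,8} D(V)={3,4,5,6,7,8}: no change
Constraint 2 (X + W = V) on D(X)={3,4,5,6,7,8} D(W)={3,4,5,6,7} D(V)={3,4,5,6,7,8}: X {3,4,5,6,7,8}->{3,4,5}; W {3,4,5,6,7}->{3,4,5}; V {3,4,5,6,7,8}->{6,7,8}
Constraint 3 (U != X) on D(U)={4,5,6,7,8} D(X)={3,4,5}: no change
So after all 3 constraints: D(X) = {3,4,5}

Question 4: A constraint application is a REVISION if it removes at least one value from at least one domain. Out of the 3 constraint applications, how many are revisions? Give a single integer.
Answer: 1

Derivation:
Constraint 1 (U != V) on D(U)={4,5,6,7,8} D(V)={3,4,5,6,7,8}: no change => not a revision
Constraint 2 (X + W = V) on D(X)={3,4,5,6,7,8} D(W)={3,4,5,6,7} D(V)={3,4,5,6,7,8}: X {3,4,5,6,7,8}->{3,4,5}; W {3,4,5,6,7}->{3,4,5}; V {3,4,5,6,7,8}->{6,7,8} => REVISION
Constraint 3 (U != X) on D(U)={4,5,6,7,8} D(X)={3,4,5}: no change => not a revision
Total revisions = 1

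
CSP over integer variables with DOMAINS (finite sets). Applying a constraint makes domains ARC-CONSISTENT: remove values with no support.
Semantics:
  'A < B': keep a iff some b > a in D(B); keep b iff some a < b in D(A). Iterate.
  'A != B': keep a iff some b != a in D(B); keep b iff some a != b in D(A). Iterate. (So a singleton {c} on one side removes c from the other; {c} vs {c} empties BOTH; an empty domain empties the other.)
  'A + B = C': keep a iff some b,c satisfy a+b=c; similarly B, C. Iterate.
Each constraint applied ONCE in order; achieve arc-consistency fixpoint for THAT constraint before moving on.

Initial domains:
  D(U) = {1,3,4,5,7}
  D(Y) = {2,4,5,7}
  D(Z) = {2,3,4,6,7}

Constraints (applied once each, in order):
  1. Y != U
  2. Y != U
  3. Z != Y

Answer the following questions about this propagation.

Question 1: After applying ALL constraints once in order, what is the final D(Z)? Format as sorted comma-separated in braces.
Answer: {2,3,4,6,7}

Derivation:
Constraint 1 (Y != U) on D(Y)={2,4,5,7} D(U)={1,3,4,5,7}: no change
Constraint 2 (Y != U) on D(Y)={2,4,5,7} D(U)={1,3,4,5,7}: no change
Constraint 3 (Z != Y) on D(Z)={2,3,4,6,7} D(Y)={2,4,5,7}: no change
So after all 3 constraints: D(Z) = {2,3,4,6,7}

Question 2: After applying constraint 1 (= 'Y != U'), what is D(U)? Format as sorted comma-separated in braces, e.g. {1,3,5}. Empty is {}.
Answer: {1,3,4,5,7}

Derivation:
Constraint 1 (Y != U) on D(Y)={2,4,5,7} D(U)={1,3,4,5,7}: no change
So after constraint 1: D(U) = {1,3,4,5,7}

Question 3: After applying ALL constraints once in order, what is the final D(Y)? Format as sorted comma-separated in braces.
Answer: {2,4,5,7}

Derivation:
Constraint 1 (Y != U) on D(Y)={2,4,5,7} D(U)={1,3,4,5,7}: no change
Constraint 2 (Y != U) on D(Y)={2,4,5,7} D(U)={1,3,4,5,7}: no change
Constraint 3 (Z != Y) on D(Z)={2,3,4,6,7} D(Y)={2,4,5,7}: no change
So after all 3 constraints: D(Y) = {2,4,5,7}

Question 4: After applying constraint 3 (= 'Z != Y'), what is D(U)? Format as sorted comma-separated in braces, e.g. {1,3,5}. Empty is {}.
Answer: {1,3,4,5,7}

Derivation:
Constraint 1 (Y != U) on D(Y)={2,4,5,7} D(U)={1,3,4,5,7}: no change
Constraint 2 (Y != U) on D(Y)={2,4,5,7} D(U)={1,3,4,5,7}: no change
Constraint 3 (Z != Y) on D(Z)={2,3,4,6,7} D(Y)={2,4,5,7}: no change
So after constraint 3: D(U) = {1,3,4,5,7}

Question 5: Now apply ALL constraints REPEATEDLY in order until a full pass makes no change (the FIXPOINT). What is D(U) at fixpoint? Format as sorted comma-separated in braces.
Answer: {1,3,4,5,7}

Derivation:
pass 0 (initial): D(U)={1,3,4,5,7}
pass 1: no change
Fixpoint after 1 passes: D(U) = {1,3,4,5,7}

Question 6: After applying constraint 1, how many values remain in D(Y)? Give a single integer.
Answer: 4

Derivation:
Constraint 1 (Y != U) on D(Y)={2,4,5,7} D(U)={1,3,4,5,7}: no change
So after constraint 1: D(Y)={2,4,5,7}, size = 4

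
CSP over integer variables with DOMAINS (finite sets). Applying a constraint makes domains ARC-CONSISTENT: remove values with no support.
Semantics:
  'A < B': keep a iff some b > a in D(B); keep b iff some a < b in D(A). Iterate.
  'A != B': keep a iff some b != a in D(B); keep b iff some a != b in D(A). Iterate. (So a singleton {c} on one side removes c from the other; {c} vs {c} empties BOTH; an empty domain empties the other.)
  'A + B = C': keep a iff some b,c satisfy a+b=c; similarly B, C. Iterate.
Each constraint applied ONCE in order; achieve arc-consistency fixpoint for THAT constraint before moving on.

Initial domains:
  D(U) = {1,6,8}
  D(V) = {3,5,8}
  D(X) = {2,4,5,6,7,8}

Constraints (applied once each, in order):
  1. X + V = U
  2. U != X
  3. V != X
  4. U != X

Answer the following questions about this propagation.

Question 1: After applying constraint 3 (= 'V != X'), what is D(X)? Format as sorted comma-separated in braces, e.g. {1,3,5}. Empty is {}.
Answer: {5}

Derivation:
Constraint 1 (X + V = U) on D(X)={2,4,5,6,7,8} D(V)={3,5,8} D(U)={1,6,8}: X {2,4,5,6,7,8}->{5}; V {3,5,8}->{3}; U {1,6,8}->{8}
Constraint 2 (U != X) on D(U)={8} D(X)={5}: no change
Constraint 3 (V != X) on D(V)={3} D(X)={5}: no change
So after constraint 3: D(X) = {5}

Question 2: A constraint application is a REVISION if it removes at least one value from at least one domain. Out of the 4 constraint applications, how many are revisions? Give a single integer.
Constraint 1 (X + V = U) on D(X)={2,4,5,6,7,8} D(V)={3,5,8} D(U)={1,6,8}: X {2,4,5,6,7,8}->{5}; V {3,5,8}->{3}; U {1,6,8}->{8} => REVISION
Constraint 2 (U != X) on D(U)={8} D(X)={5}: no change => not a revision
Constraint 3 (V != X) on D(V)={3} D(X)={5}: no change => not a revision
Constraint 4 (U != X) on D(U)={8} D(X)={5}: no change => not a revision
Total revisions = 1

Answer: 1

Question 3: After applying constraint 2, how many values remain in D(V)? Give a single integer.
Constraint 1 (X + V = U) on D(X)={2,4,5,6,7,8} D(V)={3,5,8} D(U)={1,6,8}: X {2,4,5,6,7,8}->{5}; V {3,5,8}->{3}; U {1,6,8}->{8}
Constraint 2 (U != X) on D(U)={8} D(X)={5}: no change
So after constraint 2: D(V)={3}, size = 1

Answer: 1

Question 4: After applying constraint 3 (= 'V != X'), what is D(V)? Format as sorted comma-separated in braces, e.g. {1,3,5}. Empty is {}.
Constraint 1 (X + V = U) on D(X)={2,4,5,6,7,8} D(V)={3,5,8} D(U)={1,6,8}: X {2,4,5,6,7,8}->{5}; V {3,5,8}->{3}; U {1,6,8}->{8}
Constraint 2 (U != X) on D(U)={8} D(X)={5}: no change
Constraint 3 (V != X) on D(V)={3} D(X)={5}: no change
So after constraint 3: D(V) = {3}

Answer: {3}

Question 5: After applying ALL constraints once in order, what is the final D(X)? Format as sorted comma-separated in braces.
Answer: {5}

Derivation:
Constraint 1 (X + V = U) on D(X)={2,4,5,6,7,8} D(V)={3,5,8} D(U)={1,6,8}: X {2,4,5,6,7,8}->{5}; V {3,5,8}->{3}; U {1,6,8}->{8}
Constraint 2 (U != X) on D(U)={8} D(X)={5}: no change
Constraint 3 (V != X) on D(V)={3} D(X)={5}: no change
Constraint 4 (U != X) on D(U)={8} D(X)={5}: no change
So after all 4 constraints: D(X) = {5}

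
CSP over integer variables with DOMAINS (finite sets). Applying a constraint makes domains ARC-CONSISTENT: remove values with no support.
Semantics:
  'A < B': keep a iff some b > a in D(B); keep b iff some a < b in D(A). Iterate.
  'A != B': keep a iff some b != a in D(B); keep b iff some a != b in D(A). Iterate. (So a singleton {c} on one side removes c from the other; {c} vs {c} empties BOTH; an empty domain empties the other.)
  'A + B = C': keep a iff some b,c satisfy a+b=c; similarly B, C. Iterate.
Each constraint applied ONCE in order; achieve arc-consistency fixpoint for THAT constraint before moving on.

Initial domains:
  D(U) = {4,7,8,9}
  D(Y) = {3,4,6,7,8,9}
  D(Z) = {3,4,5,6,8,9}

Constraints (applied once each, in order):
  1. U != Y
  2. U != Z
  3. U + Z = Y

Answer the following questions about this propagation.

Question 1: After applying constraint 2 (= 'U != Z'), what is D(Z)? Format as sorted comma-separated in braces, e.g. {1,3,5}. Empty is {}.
Constraint 1 (U != Y) on D(U)={4,7,8,9} D(Y)={3,4,6,7,8,9}: no change
Constraint 2 (U != Z) on D(U)={4,7,8,9} D(Z)={3,4,5,6,8,9}: no change
So after constraint 2: D(Z) = {3,4,5,6,8,9}

Answer: {3,4,5,6,8,9}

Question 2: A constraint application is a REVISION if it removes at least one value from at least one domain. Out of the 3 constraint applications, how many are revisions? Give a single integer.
Answer: 1

Derivation:
Constraint 1 (U != Y) on D(U)={4,7,8,9} D(Y)={3,4,6,7,8,9}: no change => not a revision
Constraint 2 (U != Z) on D(U)={4,7,8,9} D(Z)={3,4,5,6,8,9}: no change => not a revision
Constraint 3 (U + Z = Y) on D(U)={4,7,8,9} D(Z)={3,4,5,6,8,9} D(Y)={3,4,6,7,8,9}: U {4,7,8,9}->{4}; Z {3,4,5,6,8,9}->{3,4,5}; Y {3,4,6,7,8,9}->{7,8,9} => REVISION
Total revisions = 1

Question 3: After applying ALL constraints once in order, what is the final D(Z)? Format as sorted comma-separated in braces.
Answer: {3,4,5}

Derivation:
Constraint 1 (U != Y) on D(U)={4,7,8,9} D(Y)={3,4,6,7,8,9}: no change
Constraint 2 (U != Z) on D(U)={4,7,8,9} D(Z)={3,4,5,6,8,9}: no change
Constraint 3 (U + Z = Y) on D(U)={4,7,8,9} D(Z)={3,4,5,6,8,9} D(Y)={3,4,6,7,8,9}: U {4,7,8,9}->{4}; Z {3,4,5,6,8,9}->{3,4,5}; Y {3,4,6,7,8,9}->{7,8,9}
So after all 3 constraints: D(Z) = {3,4,5}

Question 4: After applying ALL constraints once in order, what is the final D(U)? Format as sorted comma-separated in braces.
Answer: {4}

Derivation:
Constraint 1 (U != Y) on D(U)={4,7,8,9} D(Y)={3,4,6,7,8,9}: no change
Constraint 2 (U != Z) on D(U)={4,7,8,9} D(Z)={3,4,5,6,8,9}: no change
Constraint 3 (U + Z = Y) on D(U)={4,7,8,9} D(Z)={3,4,5,6,8,9} D(Y)={3,4,6,7,8,9}: U {4,7,8,9}->{4}; Z {3,4,5,6,8,9}->{3,4,5}; Y {3,4,6,7,8,9}->{7,8,9}
So after all 3 constraints: D(U) = {4}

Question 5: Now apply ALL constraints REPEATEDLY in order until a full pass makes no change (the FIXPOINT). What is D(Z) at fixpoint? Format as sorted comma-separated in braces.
pass 0 (initial): D(Z)={3,4,5,6,8,9}
pass 1: U {4,7,8,9}->{4}; Y {3,4,6,7,8,9}->{7,8,9}; Z {3,4,5,6,8,9}->{3,4,5}
pass 2: Y {7,8,9}->{7,9}; Z {3,4,5}->{3,5}
pass 3: no change
Fixpoint after 3 passes: D(Z) = {3,5}

Answer: {3,5}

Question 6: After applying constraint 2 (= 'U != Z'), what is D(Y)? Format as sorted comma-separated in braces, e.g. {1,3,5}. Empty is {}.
Constraint 1 (U != Y) on D(U)={4,7,8,9} D(Y)={3,4,6,7,8,9}: no change
Constraint 2 (U != Z) on D(U)={4,7,8,9} D(Z)={3,4,5,6,8,9}: no change
So after constraint 2: D(Y) = {3,4,6,7,8,9}

Answer: {3,4,6,7,8,9}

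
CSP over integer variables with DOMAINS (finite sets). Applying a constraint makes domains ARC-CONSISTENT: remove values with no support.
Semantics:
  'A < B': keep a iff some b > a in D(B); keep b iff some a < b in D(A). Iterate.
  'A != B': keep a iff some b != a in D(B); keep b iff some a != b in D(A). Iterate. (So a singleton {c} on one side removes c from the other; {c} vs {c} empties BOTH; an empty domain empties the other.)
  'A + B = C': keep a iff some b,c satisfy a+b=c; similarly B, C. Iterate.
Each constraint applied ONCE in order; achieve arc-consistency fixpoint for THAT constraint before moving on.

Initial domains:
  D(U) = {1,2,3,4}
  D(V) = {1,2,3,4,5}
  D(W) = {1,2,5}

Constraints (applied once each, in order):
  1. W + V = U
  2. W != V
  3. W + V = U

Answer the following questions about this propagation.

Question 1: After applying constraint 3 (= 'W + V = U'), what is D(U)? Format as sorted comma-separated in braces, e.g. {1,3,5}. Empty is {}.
Answer: {2,3,4}

Derivation:
Constraint 1 (W + V = U) on D(W)={1,2,5} D(V)={1,2,3,4,5} D(U)={1,2,3,4}: W {1,2,5}->{1,2}; V {1,2,3,4,5}->{1,2,3}; U {1,2,3,4}->{2,3,4}
Constraint 2 (W != V) on D(W)={1,2} D(V)={1,2,3}: no change
Constraint 3 (W + V = U) on D(W)={1,2} D(V)={1,2,3} D(U)={2,3,4}: no change
So after constraint 3: D(U) = {2,3,4}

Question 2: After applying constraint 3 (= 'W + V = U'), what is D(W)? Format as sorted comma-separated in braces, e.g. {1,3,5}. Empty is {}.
Constraint 1 (W + V = U) on D(W)={1,2,5} D(V)={1,2,3,4,5} D(U)={1,2,3,4}: W {1,2,5}->{1,2}; V {1,2,3,4,5}->{1,2,3}; U {1,2,3,4}->{2,3,4}
Constraint 2 (W != V) on D(W)={1,2} D(V)={1,2,3}: no change
Constraint 3 (W + V = U) on D(W)={1,2} D(V)={1,2,3} D(U)={2,3,4}: no change
So after constraint 3: D(W) = {1,2}

Answer: {1,2}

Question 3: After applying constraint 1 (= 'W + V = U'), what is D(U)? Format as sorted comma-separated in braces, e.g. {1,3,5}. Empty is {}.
Answer: {2,3,4}

Derivation:
Constraint 1 (W + V = U) on D(W)={1,2,5} D(V)={1,2,3,4,5} D(U)={1,2,3,4}: W {1,2,5}->{1,2}; V {1,2,3,4,5}->{1,2,3}; U {1,2,3,4}->{2,3,4}
So after constraint 1: D(U) = {2,3,4}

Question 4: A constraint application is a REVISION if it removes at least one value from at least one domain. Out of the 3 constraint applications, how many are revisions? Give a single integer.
Constraint 1 (W + V = U) on D(W)={1,2,5} D(V)={1,2,3,4,5} D(U)={1,2,3,4}: W {1,2,5}->{1,2}; V {1,2,3,4,5}->{1,2,3}; U {1,2,3,4}->{2,3,4} => REVISION
Constraint 2 (W != V) on D(W)={1,2} D(V)={1,2,3}: no change => not a revision
Constraint 3 (W + V = U) on D(W)={1,2} D(V)={1,2,3} D(U)={2,3,4}: no change => not a revision
Total revisions = 1

Answer: 1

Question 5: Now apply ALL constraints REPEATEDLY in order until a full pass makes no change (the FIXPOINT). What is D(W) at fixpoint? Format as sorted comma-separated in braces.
Answer: {1,2}

Derivation:
pass 0 (initial): D(W)={1,2,5}
pass 1: U {1,2,3,4}->{2,3,4}; V {1,2,3,4,5}->{1,2,3}; W {1,2,5}->{1,2}
pass 2: no change
Fixpoint after 2 passes: D(W) = {1,2}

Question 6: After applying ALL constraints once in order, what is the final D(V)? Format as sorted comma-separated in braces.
Constraint 1 (W + V = U) on D(W)={1,2,5} D(V)={1,2,3,4,5} D(U)={1,2,3,4}: W {1,2,5}->{1,2}; V {1,2,3,4,5}->{1,2,3}; U {1,2,3,4}->{2,3,4}
Constraint 2 (W != V) on D(W)={1,2} D(V)={1,2,3}: no change
Constraint 3 (W + V = U) on D(W)={1,2} D(V)={1,2,3} D(U)={2,3,4}: no change
So after all 3 constraints: D(V) = {1,2,3}

Answer: {1,2,3}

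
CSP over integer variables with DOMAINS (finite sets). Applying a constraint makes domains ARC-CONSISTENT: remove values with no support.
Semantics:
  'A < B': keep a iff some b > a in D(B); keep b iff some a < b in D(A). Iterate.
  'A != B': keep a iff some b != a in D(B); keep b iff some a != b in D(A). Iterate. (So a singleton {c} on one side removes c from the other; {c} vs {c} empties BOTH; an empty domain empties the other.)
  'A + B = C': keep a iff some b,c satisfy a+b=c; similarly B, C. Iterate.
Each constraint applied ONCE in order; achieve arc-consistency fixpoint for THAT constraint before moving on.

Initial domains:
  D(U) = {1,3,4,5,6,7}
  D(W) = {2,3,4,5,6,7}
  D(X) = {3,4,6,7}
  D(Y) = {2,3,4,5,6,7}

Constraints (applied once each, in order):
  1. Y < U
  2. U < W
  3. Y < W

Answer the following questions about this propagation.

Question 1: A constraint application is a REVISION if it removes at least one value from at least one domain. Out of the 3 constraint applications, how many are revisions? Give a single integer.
Answer: 2

Derivation:
Constraint 1 (Y < U) on D(Y)={2,3,4,5,6,7} D(U)={1,3,4,5,6,7}: Y {2,3,4,5,6,7}->{2,3,4,5,6}; U {1,3,4,5,6,7}->{3,4,5,6,7} => REVISION
Constraint 2 (U < W) on D(U)={3,4,5,6,7} D(W)={2,3,4,5,6,7}: U {3,4,5,6,7}->{3,4,5,6}; W {2,3,4,5,6,7}->{4,5,6,7} => REVISION
Constraint 3 (Y < W) on D(Y)={2,3,4,5,6} D(W)={4,5,6,7}: no change => not a revision
Total revisions = 2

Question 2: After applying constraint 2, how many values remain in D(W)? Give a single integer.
Constraint 1 (Y < U) on D(Y)={2,3,4,5,6,7} D(U)={1,3,4,5,6,7}: Y {2,3,4,5,6,7}->{2,3,4,5,6}; U {1,3,4,5,6,7}->{3,4,5,6,7}
Constraint 2 (U < W) on D(U)={3,4,5,6,7} D(W)={2,3,4,5,6,7}: U {3,4,5,6,7}->{3,4,5,6}; W {2,3,4,5,6,7}->{4,5,6,7}
So after constraint 2: D(W)={4,5,6,7}, size = 4

Answer: 4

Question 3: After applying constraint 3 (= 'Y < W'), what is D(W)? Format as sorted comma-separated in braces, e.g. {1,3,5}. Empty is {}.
Constraint 1 (Y < U) on D(Y)={2,3,4,5,6,7} D(U)={1,3,4,5,6,7}: Y {2,3,4,5,6,7}->{2,3,4,5,6}; U {1,3,4,5,6,7}->{3,4,5,6,7}
Constraint 2 (U < W) on D(U)={3,4,5,6,7} D(W)={2,3,4,5,6,7}: U {3,4,5,6,7}->{3,4,5,6}; W {2,3,4,5,6,7}->{4,5,6,7}
Constraint 3 (Y < W) on D(Y)={2,3,4,5,6} D(W)={4,5,6,7}: no change
So after constraint 3: D(W) = {4,5,6,7}

Answer: {4,5,6,7}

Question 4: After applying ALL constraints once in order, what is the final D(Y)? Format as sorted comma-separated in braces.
Answer: {2,3,4,5,6}

Derivation:
Constraint 1 (Y < U) on D(Y)={2,3,4,5,6,7} D(U)={1,3,4,5,6,7}: Y {2,3,4,5,6,7}->{2,3,4,5,6}; U {1,3,4,5,6,7}->{3,4,5,6,7}
Constraint 2 (U < W) on D(U)={3,4,5,6,7} D(W)={2,3,4,5,6,7}: U {3,4,5,6,7}->{3,4,5,6}; W {2,3,4,5,6,7}->{4,5,6,7}
Constraint 3 (Y < W) on D(Y)={2,3,4,5,6} D(W)={4,5,6,7}: no change
So after all 3 constraints: D(Y) = {2,3,4,5,6}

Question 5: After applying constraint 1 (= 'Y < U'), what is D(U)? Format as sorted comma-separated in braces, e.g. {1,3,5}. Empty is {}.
Answer: {3,4,5,6,7}

Derivation:
Constraint 1 (Y < U) on D(Y)={2,3,4,5,6,7} D(U)={1,3,4,5,6,7}: Y {2,3,4,5,6,7}->{2,3,4,5,6}; U {1,3,4,5,6,7}->{3,4,5,6,7}
So after constraint 1: D(U) = {3,4,5,6,7}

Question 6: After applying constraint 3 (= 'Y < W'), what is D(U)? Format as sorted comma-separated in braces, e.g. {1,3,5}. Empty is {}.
Constraint 1 (Y < U) on D(Y)={2,3,4,5,6,7} D(U)={1,3,4,5,6,7}: Y {2,3,4,5,6,7}->{2,3,4,5,6}; U {1,3,4,5,6,7}->{3,4,5,6,7}
Constraint 2 (U < W) on D(U)={3,4,5,6,7} D(W)={2,3,4,5,6,7}: U {3,4,5,6,7}->{3,4,5,6}; W {2,3,4,5,6,7}->{4,5,6,7}
Constraint 3 (Y < W) on D(Y)={2,3,4,5,6} D(W)={4,5,6,7}: no change
So after constraint 3: D(U) = {3,4,5,6}

Answer: {3,4,5,6}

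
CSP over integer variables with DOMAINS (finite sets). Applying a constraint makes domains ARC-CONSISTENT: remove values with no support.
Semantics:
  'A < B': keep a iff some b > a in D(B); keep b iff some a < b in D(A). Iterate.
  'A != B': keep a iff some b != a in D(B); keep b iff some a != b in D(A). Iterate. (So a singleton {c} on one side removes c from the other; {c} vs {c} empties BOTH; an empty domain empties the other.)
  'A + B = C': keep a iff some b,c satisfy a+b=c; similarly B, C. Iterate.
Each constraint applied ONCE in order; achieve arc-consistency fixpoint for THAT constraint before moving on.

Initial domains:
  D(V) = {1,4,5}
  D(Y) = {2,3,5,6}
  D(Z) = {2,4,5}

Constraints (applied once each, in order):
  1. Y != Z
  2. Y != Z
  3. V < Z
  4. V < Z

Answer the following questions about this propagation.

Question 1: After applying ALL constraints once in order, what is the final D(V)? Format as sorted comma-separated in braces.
Answer: {1,4}

Derivation:
Constraint 1 (Y != Z) on D(Y)={2,3,5,6} D(Z)={2,4,5}: no change
Constraint 2 (Y != Z) on D(Y)={2,3,5,6} D(Z)={2,4,5}: no change
Constraint 3 (V < Z) on D(V)={1,4,5} D(Z)={2,4,5}: V {1,4,5}->{1,4}
Constraint 4 (V < Z) on D(V)={1,4} D(Z)={2,4,5}: no change
So after all 4 constraints: D(V) = {1,4}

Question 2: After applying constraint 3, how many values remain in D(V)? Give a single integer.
Constraint 1 (Y != Z) on D(Y)={2,3,5,6} D(Z)={2,4,5}: no change
Constraint 2 (Y != Z) on D(Y)={2,3,5,6} D(Z)={2,4,5}: no change
Constraint 3 (V < Z) on D(V)={1,4,5} D(Z)={2,4,5}: V {1,4,5}->{1,4}
So after constraint 3: D(V)={1,4}, size = 2

Answer: 2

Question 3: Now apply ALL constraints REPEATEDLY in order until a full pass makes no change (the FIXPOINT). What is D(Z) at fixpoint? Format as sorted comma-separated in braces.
Answer: {2,4,5}

Derivation:
pass 0 (initial): D(Z)={2,4,5}
pass 1: V {1,4,5}->{1,4}
pass 2: no change
Fixpoint after 2 passes: D(Z) = {2,4,5}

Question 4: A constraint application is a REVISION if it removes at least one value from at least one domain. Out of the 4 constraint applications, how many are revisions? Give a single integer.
Constraint 1 (Y != Z) on D(Y)={2,3,5,6} D(Z)={2,4,5}: no change => not a revision
Constraint 2 (Y != Z) on D(Y)={2,3,5,6} D(Z)={2,4,5}: no change => not a revision
Constraint 3 (V < Z) on D(V)={1,4,5} D(Z)={2,4,5}: V {1,4,5}->{1,4} => REVISION
Constraint 4 (V < Z) on D(V)={1,4} D(Z)={2,4,5}: no change => not a revision
Total revisions = 1

Answer: 1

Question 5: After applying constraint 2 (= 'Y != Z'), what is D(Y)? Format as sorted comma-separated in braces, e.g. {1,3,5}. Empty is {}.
Constraint 1 (Y != Z) on D(Y)={2,3,5,6} D(Z)={2,4,5}: no change
Constraint 2 (Y != Z) on D(Y)={2,3,5,6} D(Z)={2,4,5}: no change
So after constraint 2: D(Y) = {2,3,5,6}

Answer: {2,3,5,6}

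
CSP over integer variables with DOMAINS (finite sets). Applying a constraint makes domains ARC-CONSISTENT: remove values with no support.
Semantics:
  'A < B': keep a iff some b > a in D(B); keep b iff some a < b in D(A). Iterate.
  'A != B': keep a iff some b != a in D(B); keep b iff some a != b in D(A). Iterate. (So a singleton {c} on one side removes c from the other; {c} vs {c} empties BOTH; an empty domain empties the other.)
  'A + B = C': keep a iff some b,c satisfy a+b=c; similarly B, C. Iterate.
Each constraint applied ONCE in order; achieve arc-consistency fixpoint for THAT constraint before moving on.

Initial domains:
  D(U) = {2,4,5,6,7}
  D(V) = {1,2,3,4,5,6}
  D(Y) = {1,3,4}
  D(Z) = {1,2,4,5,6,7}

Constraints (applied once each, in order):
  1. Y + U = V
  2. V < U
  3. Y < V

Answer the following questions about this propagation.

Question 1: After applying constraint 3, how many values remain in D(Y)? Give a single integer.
Constraint 1 (Y + U = V) on D(Y)={1,3,4} D(U)={2,4,5,6,7} D(V)={1,2,3,4,5,6}: U {2,4,5,6,7}->{2,4,5}; V {1,2,3,4,5,6}->{3,5,6}
Constraint 2 (V < U) on D(V)={3,5,6} D(U)={2,4,5}: V {3,5,6}->{3}; U {2,4,5}->{4,5}
Constraint 3 (Y < V) on D(Y)={1,3,4} D(V)={3}: Y {1,3,4}->{1}
So after constraint 3: D(Y)={1}, size = 1

Answer: 1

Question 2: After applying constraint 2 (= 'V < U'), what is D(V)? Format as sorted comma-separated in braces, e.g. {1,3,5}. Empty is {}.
Constraint 1 (Y + U = V) on D(Y)={1,3,4} D(U)={2,4,5,6,7} D(V)={1,2,3,4,5,6}: U {2,4,5,6,7}->{2,4,5}; V {1,2,3,4,5,6}->{3,5,6}
Constraint 2 (V < U) on D(V)={3,5,6} D(U)={2,4,5}: V {3,5,6}->{3}; U {2,4,5}->{4,5}
So after constraint 2: D(V) = {3}

Answer: {3}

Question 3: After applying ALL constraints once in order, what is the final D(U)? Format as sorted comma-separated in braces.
Constraint 1 (Y + U = V) on D(Y)={1,3,4} D(U)={2,4,5,6,7} D(V)={1,2,3,4,5,6}: U {2,4,5,6,7}->{2,4,5}; V {1,2,3,4,5,6}->{3,5,6}
Constraint 2 (V < U) on D(V)={3,5,6} D(U)={2,4,5}: V {3,5,6}->{3}; U {2,4,5}->{4,5}
Constraint 3 (Y < V) on D(Y)={1,3,4} D(V)={3}: Y {1,3,4}->{1}
So after all 3 constraints: D(U) = {4,5}

Answer: {4,5}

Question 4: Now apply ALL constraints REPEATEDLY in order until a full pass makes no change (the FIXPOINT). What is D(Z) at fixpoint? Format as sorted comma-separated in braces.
pass 0 (initial): D(Z)={1,2,4,5,6,7}
pass 1: U {2,4,5,6,7}->{4,5}; V {1,2,3,4,5,6}->{3}; Y {1,3,4}->{1}
pass 2: U {4,5}->{}; V {3}->{}; Y {1}->{}
pass 3: no change
Fixpoint after 3 passes: D(Z) = {1,2,4,5,6,7}

Answer: {1,2,4,5,6,7}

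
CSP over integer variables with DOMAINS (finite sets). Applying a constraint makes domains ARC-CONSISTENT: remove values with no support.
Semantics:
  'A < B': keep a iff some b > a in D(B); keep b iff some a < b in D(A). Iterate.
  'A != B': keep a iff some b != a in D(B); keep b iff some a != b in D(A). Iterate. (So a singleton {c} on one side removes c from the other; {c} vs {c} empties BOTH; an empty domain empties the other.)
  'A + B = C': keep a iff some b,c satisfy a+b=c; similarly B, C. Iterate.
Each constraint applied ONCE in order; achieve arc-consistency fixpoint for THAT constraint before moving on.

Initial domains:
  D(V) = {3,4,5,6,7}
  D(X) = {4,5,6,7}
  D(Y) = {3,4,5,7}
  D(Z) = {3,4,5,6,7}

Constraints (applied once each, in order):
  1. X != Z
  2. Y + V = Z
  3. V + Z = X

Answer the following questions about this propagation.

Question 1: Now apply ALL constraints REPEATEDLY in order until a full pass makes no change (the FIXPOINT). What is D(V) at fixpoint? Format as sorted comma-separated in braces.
pass 0 (initial): D(V)={3,4,5,6,7}
pass 1: V {3,4,5,6,7}->{}; X {4,5,6,7}->{}; Y {3,4,5,7}->{3,4}; Z {3,4,5,6,7}->{}
pass 2: Y {3,4}->{}
pass 3: no change
Fixpoint after 3 passes: D(V) = {}

Answer: {}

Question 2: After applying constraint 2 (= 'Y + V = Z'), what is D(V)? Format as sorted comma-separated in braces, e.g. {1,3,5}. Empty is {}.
Constraint 1 (X != Z) on D(X)={4,5,6,7} D(Z)={3,4,5,6,7}: no change
Constraint 2 (Y + V = Z) on D(Y)={3,4,5,7} D(V)={3,4,5,6,7} D(Z)={3,4,5,6,7}: Y {3,4,5,7}->{3,4}; V {3,4,5,6,7}->{3,4}; Z {3,4,5,6,7}->{6,7}
So after constraint 2: D(V) = {3,4}

Answer: {3,4}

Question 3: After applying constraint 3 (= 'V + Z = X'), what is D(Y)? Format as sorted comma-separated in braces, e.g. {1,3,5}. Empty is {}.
Constraint 1 (X != Z) on D(X)={4,5,6,7} D(Z)={3,4,5,6,7}: no change
Constraint 2 (Y + V = Z) on D(Y)={3,4,5,7} D(V)={3,4,5,6,7} D(Z)={3,4,5,6,7}: Y {3,4,5,7}->{3,4}; V {3,4,5,6,7}->{3,4}; Z {3,4,5,6,7}->{6,7}
Constraint 3 (V + Z = X) on D(V)={3,4} D(Z)={6,7} D(X)={4,5,6,7}: V {3,4}->{}; Z {6,7}->{}; X {4,5,6,7}->{}
So after constraint 3: D(Y) = {3,4}

Answer: {3,4}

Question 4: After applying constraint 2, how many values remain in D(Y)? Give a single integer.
Answer: 2

Derivation:
Constraint 1 (X != Z) on D(X)={4,5,6,7} D(Z)={3,4,5,6,7}: no change
Constraint 2 (Y + V = Z) on D(Y)={3,4,5,7} D(V)={3,4,5,6,7} D(Z)={3,4,5,6,7}: Y {3,4,5,7}->{3,4}; V {3,4,5,6,7}->{3,4}; Z {3,4,5,6,7}->{6,7}
So after constraint 2: D(Y)={3,4}, size = 2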